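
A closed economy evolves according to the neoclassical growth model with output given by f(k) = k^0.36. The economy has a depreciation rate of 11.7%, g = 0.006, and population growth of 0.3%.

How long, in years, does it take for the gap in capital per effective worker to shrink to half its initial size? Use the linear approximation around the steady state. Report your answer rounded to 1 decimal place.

Near the steady state the convergence rate is λ = (1 − α)(n + g + δ).
λ = (1 − 0.36) × 0.126 = 0.64 × 0.126 = 0.08064
Half-life = ln 2 / λ = 0.6931 / 0.08064 ≈ 8.59 years

t_½ ≈ 8.6 years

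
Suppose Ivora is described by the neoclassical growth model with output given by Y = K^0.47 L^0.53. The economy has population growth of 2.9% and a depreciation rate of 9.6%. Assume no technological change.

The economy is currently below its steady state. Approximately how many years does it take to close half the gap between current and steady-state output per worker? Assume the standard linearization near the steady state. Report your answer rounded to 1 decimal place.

Near the steady state the convergence rate is λ = (1 − α)(n + δ).
λ = (1 − 0.47) × 0.125 = 0.53 × 0.125 = 0.06625
Half-life = ln 2 / λ = 0.6931 / 0.06625 ≈ 10.46 years

about 10.5 years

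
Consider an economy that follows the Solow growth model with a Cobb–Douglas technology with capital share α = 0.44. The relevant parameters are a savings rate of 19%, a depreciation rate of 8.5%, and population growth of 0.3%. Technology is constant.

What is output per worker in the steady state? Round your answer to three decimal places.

y* ≈ 1.831

At the steady state, Δk = 0, so s·k^α = (n + δ)·k.
Rearranging, k^(1−α) = s / (n + δ).
k^0.56 = 0.19 / (0.003 + 0.085) = 0.19 / 0.088 = 2.1591
k* = 2.1591^(1/0.56) ≈ 3.9529
y* = (k*)^α = 3.9529^0.44 ≈ 1.8308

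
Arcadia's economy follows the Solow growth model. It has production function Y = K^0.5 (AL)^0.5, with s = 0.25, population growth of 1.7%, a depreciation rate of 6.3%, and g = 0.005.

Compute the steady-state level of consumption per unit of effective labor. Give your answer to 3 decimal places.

c* = 2.206

At the steady state, Δk = 0, so s·k^α = (n + g + δ)·k.
Dividing both sides by k: k^(1−α) = s / (n + g + δ).
k^0.5 = 0.25 / (0.017 + 0.005 + 0.063) = 0.25 / 0.085 = 2.9412
k* = 2.9412^(1/0.5) ≈ 8.6507
y* = (k*)^α = 8.6507^0.5 ≈ 2.9412
c* = (1 − s)·y* = (1 − 0.25) × 2.9412 ≈ 2.2059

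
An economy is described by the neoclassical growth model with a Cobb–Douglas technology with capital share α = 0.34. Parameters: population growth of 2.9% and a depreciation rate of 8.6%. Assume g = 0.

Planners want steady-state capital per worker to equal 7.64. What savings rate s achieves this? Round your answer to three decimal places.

s ≈ 0.440

At the steady state, Δk = 0, so s·k^α = (n + δ)·k.
So s / (n + δ) = (k*)^(1−α) = 7.64^0.66 = 3.8269.
Therefore s = 3.8269 × (n + δ) = 3.8269 × 0.115 = 0.4401.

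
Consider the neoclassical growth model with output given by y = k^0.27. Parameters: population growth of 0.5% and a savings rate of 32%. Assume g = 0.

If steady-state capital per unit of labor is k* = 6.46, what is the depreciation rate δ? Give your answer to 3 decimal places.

Steady state requires s·f(k) = (n + δ)·k, i.e. s·k^α = (n + δ)·k.
So s / (n + δ) = (k*)^(1−α) = 6.46^0.73 = 3.9036.
Therefore n + δ = s / 3.9036 = 0.32 / 3.9036 = 0.0820, so δ = 0.0820 − 0.005 = 0.0770.

δ ≈ 0.077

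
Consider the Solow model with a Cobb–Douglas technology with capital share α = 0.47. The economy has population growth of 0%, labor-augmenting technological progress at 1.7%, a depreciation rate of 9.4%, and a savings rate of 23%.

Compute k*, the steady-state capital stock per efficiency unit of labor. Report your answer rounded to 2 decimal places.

k* = 3.95

In steady state, investment equals break-even investment: s·k^α = (n + g + δ)·k.
Rearranging, k^(1−α) = s / (n + g + δ).
k^0.53 = 0.23 / (0.000 + 0.017 + 0.094) = 0.23 / 0.111 = 2.0721
k* = 2.0721^(1/0.53) ≈ 3.9537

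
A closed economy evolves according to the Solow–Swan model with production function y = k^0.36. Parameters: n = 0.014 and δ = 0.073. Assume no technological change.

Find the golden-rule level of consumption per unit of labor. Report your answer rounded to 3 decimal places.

c_gold ≈ 1.423

At the golden rule, f'(k) = n + δ, so α·k^(α−1) = n + δ and k_gold = (α/(n + δ))^(1/(1−α)).
k_gold = (0.36/0.087)^(1/0.64) = 4.1379^1.5625 ≈ 9.1985
c_gold = f(k_gold) − (n + δ)·k_gold = 2.2230 − 0.087×9.1985 ≈ 1.4227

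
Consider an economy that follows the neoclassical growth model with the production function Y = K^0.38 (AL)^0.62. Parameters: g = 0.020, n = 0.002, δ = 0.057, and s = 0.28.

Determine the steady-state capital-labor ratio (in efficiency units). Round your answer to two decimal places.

k* = 7.70

At the steady state, Δk = 0, so s·k^α = (n + g + δ)·k.
Dividing both sides by k: k^(1−α) = s / (n + g + δ).
k^0.62 = 0.28 / (0.002 + 0.020 + 0.057) = 0.28 / 0.079 = 3.5443
k* = 3.5443^(1/0.62) ≈ 7.6973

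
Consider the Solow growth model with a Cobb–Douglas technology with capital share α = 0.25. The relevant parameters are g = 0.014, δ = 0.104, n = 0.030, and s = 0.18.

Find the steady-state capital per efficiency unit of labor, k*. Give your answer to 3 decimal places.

k* ≈ 1.298

In steady state, investment equals break-even investment: s·k^α = (n + g + δ)·k.
Dividing both sides by k: k^(1−α) = s / (n + g + δ).
k^0.75 = 0.18 / (0.030 + 0.014 + 0.104) = 0.18 / 0.148 = 1.2162
k* = 1.2162^(1/0.75) ≈ 1.2982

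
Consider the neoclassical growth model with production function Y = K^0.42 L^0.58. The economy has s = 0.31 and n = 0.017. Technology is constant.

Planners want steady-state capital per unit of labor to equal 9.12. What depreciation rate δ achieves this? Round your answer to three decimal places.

δ ≈ 0.069

Steady state requires s·f(k) = (n + δ)·k, i.e. s·k^α = (n + δ)·k.
So s / (n + δ) = (k*)^(1−α) = 9.12^0.58 = 3.6041.
Therefore n + δ = s / 3.6041 = 0.31 / 3.6041 = 0.0860, so δ = 0.0860 − 0.017 = 0.0690.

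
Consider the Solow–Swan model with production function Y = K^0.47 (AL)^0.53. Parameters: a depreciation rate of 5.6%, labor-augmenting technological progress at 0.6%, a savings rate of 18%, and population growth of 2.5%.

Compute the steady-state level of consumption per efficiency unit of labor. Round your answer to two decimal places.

In steady state, investment equals break-even investment: s·k^α = (n + g + δ)·k.
Dividing both sides by k: k^(1−α) = s / (n + g + δ).
k^0.53 = 0.18 / (0.025 + 0.006 + 0.056) = 0.18 / 0.087 = 2.0690
k* = 2.0690^(1/0.53) ≈ 3.9425
y* = (k*)^α = 3.9425^0.47 ≈ 1.9055
c* = (1 − s)·y* = (1 − 0.18) × 1.9055 ≈ 1.5625

c* = 1.56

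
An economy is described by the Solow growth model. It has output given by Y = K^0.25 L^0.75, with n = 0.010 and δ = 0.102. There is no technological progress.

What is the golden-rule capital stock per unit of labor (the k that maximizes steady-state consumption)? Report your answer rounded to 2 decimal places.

The golden rule sets f'(k) = n + δ, i.e. α·k^(α−1) = n + δ.
So k^(1−α) = α / (n + δ) = 0.25 / 0.112 = 2.2321.
k_gold = 2.2321^(1/0.75) ≈ 2.9171

k_gold ≈ 2.92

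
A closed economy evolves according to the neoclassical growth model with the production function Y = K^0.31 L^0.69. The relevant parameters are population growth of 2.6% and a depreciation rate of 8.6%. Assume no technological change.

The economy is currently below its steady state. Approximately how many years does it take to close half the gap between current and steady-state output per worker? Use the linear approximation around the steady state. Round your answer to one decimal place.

Near the steady state the convergence rate is λ = (1 − α)(n + δ).
λ = (1 − 0.31) × 0.112 = 0.69 × 0.112 = 0.07728
Half-life = ln 2 / λ = 0.6931 / 0.07728 ≈ 8.97 years

half-life ≈ 9.0 years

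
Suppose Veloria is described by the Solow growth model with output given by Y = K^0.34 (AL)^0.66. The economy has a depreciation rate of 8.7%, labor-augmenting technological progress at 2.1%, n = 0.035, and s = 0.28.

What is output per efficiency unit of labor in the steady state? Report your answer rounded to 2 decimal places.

y* = 1.41

In steady state, investment equals break-even investment: s·k^α = (n + g + δ)·k.
Dividing both sides by k: k^(1−α) = s / (n + g + δ).
k^0.66 = 0.28 / (0.035 + 0.021 + 0.087) = 0.28 / 0.143 = 1.9580
k* = 1.9580^(1/0.66) ≈ 2.7678
y* = (k*)^α = 2.7678^0.34 ≈ 1.4136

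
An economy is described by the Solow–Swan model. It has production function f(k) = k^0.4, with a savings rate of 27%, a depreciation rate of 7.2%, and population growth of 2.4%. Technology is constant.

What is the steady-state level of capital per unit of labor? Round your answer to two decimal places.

k* ≈ 5.60

Steady state requires s·f(k) = (n + δ)·k, i.e. s·k^α = (n + δ)·k.
Dividing both sides by k: k^(1−α) = s / (n + δ).
k^0.6 = 0.27 / (0.024 + 0.072) = 0.27 / 0.096 = 2.8125
k* = 2.8125^(1/0.6) ≈ 5.6039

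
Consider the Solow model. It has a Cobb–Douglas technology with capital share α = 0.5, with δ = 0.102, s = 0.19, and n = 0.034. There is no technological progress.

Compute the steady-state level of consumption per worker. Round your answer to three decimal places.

At the steady state, Δk = 0, so s·k^α = (n + δ)·k.
Dividing both sides by k: k^(1−α) = s / (n + δ).
k^0.5 = 0.19 / (0.034 + 0.102) = 0.19 / 0.136 = 1.3971
k* = 1.3971^(1/0.5) ≈ 1.9519
y* = (k*)^α = 1.9519^0.5 ≈ 1.3971
c* = (1 − s)·y* = (1 − 0.19) × 1.3971 ≈ 1.1317

c* = 1.132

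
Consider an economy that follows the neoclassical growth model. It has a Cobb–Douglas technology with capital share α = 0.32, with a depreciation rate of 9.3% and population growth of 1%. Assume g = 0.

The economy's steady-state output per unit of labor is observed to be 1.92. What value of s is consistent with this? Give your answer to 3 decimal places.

Steady state requires s·f(k) = (n + δ)·k, i.e. s·k^α = (n + δ)·k.
Since y* = [s/(n + δ)]^(α/(1−α)), we have s/(n + δ) = (y*)^((1−α)/α) = 1.92^2.125 = 3.9996.
Therefore s = 3.9996 × (n + δ) = 3.9996 × 0.103 = 0.4120.

s ≈ 0.412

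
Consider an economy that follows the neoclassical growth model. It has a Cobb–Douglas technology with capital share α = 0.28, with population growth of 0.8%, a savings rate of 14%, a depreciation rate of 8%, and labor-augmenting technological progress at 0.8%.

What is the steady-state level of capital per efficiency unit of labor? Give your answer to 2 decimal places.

k* ≈ 1.69

At the steady state, Δk = 0, so s·k^α = (n + g + δ)·k.
Rearranging, k^(1−α) = s / (n + g + δ).
k^0.72 = 0.14 / (0.008 + 0.008 + 0.080) = 0.14 / 0.096 = 1.4583
k* = 1.4583^(1/0.72) ≈ 1.6887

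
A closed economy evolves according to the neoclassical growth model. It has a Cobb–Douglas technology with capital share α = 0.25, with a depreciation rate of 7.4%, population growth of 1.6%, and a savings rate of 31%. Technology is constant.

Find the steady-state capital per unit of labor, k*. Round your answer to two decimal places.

k* = 5.20

Steady state requires s·f(k) = (n + δ)·k, i.e. s·k^α = (n + δ)·k.
Dividing both sides by k: k^(1−α) = s / (n + δ).
k^0.75 = 0.31 / (0.016 + 0.074) = 0.31 / 0.090 = 3.4444
k* = 3.4444^(1/0.75) ≈ 5.2018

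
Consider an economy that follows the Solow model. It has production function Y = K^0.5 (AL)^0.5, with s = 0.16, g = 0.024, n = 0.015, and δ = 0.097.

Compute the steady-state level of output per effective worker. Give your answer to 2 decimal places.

y* ≈ 1.18

Steady state requires s·f(k) = (n + g + δ)·k, i.e. s·k^α = (n + g + δ)·k.
Rearranging, k^(1−α) = s / (n + g + δ).
k^0.5 = 0.16 / (0.015 + 0.024 + 0.097) = 0.16 / 0.136 = 1.1765
k* = 1.1765^(1/0.5) ≈ 1.3842
y* = (k*)^α = 1.3842^0.5 ≈ 1.1765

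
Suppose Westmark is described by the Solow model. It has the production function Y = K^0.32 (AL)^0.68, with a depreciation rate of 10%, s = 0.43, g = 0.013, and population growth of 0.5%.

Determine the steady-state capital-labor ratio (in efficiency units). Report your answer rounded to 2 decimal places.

k* = 6.70

Steady state requires s·f(k) = (n + g + δ)·k, i.e. s·k^α = (n + g + δ)·k.
Dividing both sides by k: k^(1−α) = s / (n + g + δ).
k^0.68 = 0.43 / (0.005 + 0.013 + 0.100) = 0.43 / 0.118 = 3.6441
k* = 3.6441^(1/0.68) ≈ 6.6968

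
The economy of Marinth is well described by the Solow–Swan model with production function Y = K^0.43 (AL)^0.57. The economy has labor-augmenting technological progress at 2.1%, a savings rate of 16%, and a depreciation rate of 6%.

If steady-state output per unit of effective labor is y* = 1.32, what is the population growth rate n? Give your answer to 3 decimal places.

n ≈ 0.030

In steady state, investment equals break-even investment: s·k^α = (n + g + δ)·k.
Since y* = [s/(n + g + δ)]^(α/(1−α)), we have s/(n + g + δ) = (y*)^((1−α)/α) = 1.32^1.3256 = 1.4449.
Therefore n + g + δ = s / 1.4449 = 0.16 / 1.4449 = 0.1107, so n = 0.1107 − 0.081 = 0.0297.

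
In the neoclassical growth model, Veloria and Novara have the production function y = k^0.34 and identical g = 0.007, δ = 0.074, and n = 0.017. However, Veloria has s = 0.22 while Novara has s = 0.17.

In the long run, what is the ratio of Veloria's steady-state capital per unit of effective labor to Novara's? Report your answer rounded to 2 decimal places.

Steady-state k* = [s/(n + g + δ)]^(1/(1−α)), so the ratio is [ (s_V/(n + g + δ)_V) / (s_N/(n + g + δ)_N) ]^1.5152.
s_V/(n + g + δ)_V = 0.22/0.098 = 2.2449; s_N/(n + g + δ)_N = 0.17/0.098 = 1.7347.
Ratio = (2.2449/1.7347)^1.5152 = 1.2941^1.5152 ≈ 1.4779

k*_V / k*_N ≈ 1.48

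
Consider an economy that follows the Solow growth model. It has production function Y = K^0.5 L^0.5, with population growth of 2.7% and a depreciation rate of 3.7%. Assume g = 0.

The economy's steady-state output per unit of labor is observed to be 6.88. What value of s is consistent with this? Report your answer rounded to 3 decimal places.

s ≈ 0.440

At the steady state, Δk = 0, so s·k^α = (n + δ)·k.
Since y* = [s/(n + δ)]^(α/(1−α)), we have s/(n + δ) = (y*)^((1−α)/α) = 6.88^1 = 6.8800.
Therefore s = 6.8800 × (n + δ) = 6.8800 × 0.064 = 0.4403.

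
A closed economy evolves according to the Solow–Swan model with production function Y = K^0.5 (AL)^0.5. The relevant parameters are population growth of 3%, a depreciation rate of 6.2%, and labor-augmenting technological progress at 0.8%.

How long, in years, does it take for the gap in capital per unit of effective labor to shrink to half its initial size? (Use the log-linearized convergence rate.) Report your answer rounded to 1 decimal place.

Near the steady state the convergence rate is λ = (1 − α)(n + g + δ).
λ = (1 − 0.5) × 0.100 = 0.5 × 0.100 = 0.0500
Half-life = ln 2 / λ = 0.6931 / 0.0500 ≈ 13.86 years

t_½ ≈ 13.9 years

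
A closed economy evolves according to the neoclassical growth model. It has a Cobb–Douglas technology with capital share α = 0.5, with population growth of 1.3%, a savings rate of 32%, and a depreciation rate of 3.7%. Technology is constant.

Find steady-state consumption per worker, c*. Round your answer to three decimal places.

c* ≈ 4.352

In steady state, investment equals break-even investment: s·k^α = (n + δ)·k.
Rearranging, k^(1−α) = s / (n + δ).
k^0.5 = 0.32 / (0.013 + 0.037) = 0.32 / 0.050 = 6.4000
k* = 6.4000^(1/0.5) ≈ 40.9600
y* = (k*)^α = 40.9600^0.5 ≈ 6.4000
c* = (1 − s)·y* = (1 − 0.32) × 6.4000 ≈ 4.3520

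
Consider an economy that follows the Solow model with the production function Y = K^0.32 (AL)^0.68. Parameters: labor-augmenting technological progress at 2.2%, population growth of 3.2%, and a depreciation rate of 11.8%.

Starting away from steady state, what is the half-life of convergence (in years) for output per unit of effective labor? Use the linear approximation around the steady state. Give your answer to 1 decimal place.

Near the steady state the convergence rate is λ = (1 − α)(n + g + δ).
λ = (1 − 0.32) × 0.172 = 0.68 × 0.172 = 0.11696
Half-life = ln 2 / λ = 0.6931 / 0.11696 ≈ 5.93 years

about 5.9 years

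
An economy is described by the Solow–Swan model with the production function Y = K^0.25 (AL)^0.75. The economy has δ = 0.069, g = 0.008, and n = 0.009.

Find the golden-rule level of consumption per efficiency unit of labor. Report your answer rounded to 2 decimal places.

At the golden rule, f'(k) = n + g + δ, so α·k^(α−1) = n + g + δ and k_gold = (α/(n + g + δ))^(1/(1−α)).
k_gold = (0.25/0.086)^(1/0.75) = 2.9070^1.3333 ≈ 4.1487
c_gold = f(k_gold) − (n + g + δ)·k_gold = 1.4272 − 0.086×4.1487 ≈ 1.0704

c_gold ≈ 1.07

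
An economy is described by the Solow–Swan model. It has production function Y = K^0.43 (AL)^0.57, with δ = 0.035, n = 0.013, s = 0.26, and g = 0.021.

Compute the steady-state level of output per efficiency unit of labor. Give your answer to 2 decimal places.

y* ≈ 2.72

Steady state requires s·f(k) = (n + g + δ)·k, i.e. s·k^α = (n + g + δ)·k.
Rearranging, k^(1−α) = s / (n + g + δ).
k^0.57 = 0.26 / (0.013 + 0.021 + 0.035) = 0.26 / 0.069 = 3.7681
k* = 3.7681^(1/0.57) ≈ 10.2504
y* = (k*)^α = 10.2504^0.43 ≈ 2.7203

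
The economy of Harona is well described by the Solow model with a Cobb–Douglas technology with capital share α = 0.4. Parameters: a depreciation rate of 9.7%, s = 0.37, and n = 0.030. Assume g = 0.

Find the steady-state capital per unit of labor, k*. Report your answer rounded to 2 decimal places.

Steady state requires s·f(k) = (n + δ)·k, i.e. s·k^α = (n + δ)·k.
Rearranging, k^(1−α) = s / (n + δ).
k^0.6 = 0.37 / (0.030 + 0.097) = 0.37 / 0.127 = 2.9134
k* = 2.9134^(1/0.6) ≈ 5.9429

k* ≈ 5.94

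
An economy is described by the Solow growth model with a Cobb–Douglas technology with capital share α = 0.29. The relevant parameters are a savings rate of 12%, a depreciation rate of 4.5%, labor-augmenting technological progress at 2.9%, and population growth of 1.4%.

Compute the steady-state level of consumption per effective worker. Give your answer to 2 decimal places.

c* = 1.00

At the steady state, Δk = 0, so s·k^α = (n + g + δ)·k.
Dividing both sides by k: k^(1−α) = s / (n + g + δ).
k^0.71 = 0.12 / (0.014 + 0.029 + 0.045) = 0.12 / 0.088 = 1.3636
k* = 1.3636^(1/0.71) ≈ 1.5477
y* = (k*)^α = 1.5477^0.29 ≈ 1.1350
c* = (1 − s)·y* = (1 − 0.12) × 1.1350 ≈ 0.9988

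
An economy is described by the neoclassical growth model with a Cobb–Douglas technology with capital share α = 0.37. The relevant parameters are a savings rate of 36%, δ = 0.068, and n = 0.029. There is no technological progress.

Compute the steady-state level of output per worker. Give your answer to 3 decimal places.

At the steady state, Δk = 0, so s·k^α = (n + δ)·k.
Rearranging, k^(1−α) = s / (n + δ).
k^0.63 = 0.36 / (0.029 + 0.068) = 0.36 / 0.097 = 3.7113
k* = 3.7113^(1/0.63) ≈ 8.0170
y* = (k*)^α = 8.0170^0.37 ≈ 2.1602

y* = 2.160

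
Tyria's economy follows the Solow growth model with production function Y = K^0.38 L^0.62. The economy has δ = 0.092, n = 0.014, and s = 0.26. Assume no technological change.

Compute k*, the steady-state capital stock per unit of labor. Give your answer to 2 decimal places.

k* = 4.25

Steady state requires s·f(k) = (n + δ)·k, i.e. s·k^α = (n + δ)·k.
Rearranging, k^(1−α) = s / (n + δ).
k^0.62 = 0.26 / (0.014 + 0.092) = 0.26 / 0.106 = 2.4528
k* = 2.4528^(1/0.62) ≈ 4.2510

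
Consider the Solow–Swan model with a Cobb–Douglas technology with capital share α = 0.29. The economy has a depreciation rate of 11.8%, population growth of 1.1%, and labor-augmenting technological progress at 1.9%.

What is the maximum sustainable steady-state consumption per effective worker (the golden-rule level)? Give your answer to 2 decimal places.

At the golden rule, f'(k) = n + g + δ, so α·k^(α−1) = n + g + δ and k_gold = (α/(n + g + δ))^(1/(1−α)).
k_gold = (0.29/0.148)^(1/0.71) = 1.9595^1.4085 ≈ 2.5792
c_gold = f(k_gold) − (n + g + δ)·k_gold = 1.3162 − 0.148×2.5792 ≈ 0.9345

c_gold ≈ 0.93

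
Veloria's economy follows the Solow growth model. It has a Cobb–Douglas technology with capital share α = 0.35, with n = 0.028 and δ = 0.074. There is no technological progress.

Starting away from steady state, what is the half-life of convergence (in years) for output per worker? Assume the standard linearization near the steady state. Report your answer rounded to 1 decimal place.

Near the steady state the convergence rate is λ = (1 − α)(n + δ).
λ = (1 − 0.35) × 0.102 = 0.65 × 0.102 = 0.0663
Half-life = ln 2 / λ = 0.6931 / 0.0663 ≈ 10.45 years

half-life ≈ 10.5 years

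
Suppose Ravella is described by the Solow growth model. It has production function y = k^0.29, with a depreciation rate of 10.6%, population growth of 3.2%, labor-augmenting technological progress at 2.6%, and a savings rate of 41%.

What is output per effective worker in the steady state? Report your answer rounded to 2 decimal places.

y* = 1.45

At the steady state, Δk = 0, so s·k^α = (n + g + δ)·k.
Rearranging, k^(1−α) = s / (n + g + δ).
k^0.71 = 0.41 / (0.032 + 0.026 + 0.106) = 0.41 / 0.164 = 2.5000
k* = 2.5000^(1/0.71) ≈ 3.6348
y* = (k*)^α = 3.6348^0.29 ≈ 1.4539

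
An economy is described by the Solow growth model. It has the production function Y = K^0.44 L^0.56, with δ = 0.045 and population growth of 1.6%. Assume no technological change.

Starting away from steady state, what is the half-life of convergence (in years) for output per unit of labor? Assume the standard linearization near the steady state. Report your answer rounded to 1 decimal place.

half-life ≈ 20.3 years

Near the steady state the convergence rate is λ = (1 − α)(n + δ).
λ = (1 − 0.44) × 0.061 = 0.56 × 0.061 = 0.03416
Half-life = ln 2 / λ = 0.6931 / 0.03416 ≈ 20.29 years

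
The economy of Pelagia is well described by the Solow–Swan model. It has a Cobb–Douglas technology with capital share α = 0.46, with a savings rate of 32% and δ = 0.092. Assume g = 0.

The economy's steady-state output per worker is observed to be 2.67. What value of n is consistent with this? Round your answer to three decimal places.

n ≈ 0.009

At the steady state, Δk = 0, so s·k^α = (n + δ)·k.
Since y* = [s/(n + δ)]^(α/(1−α)), we have s/(n + δ) = (y*)^((1−α)/α) = 2.67^1.1739 = 3.1672.
Therefore n + δ = s / 3.1672 = 0.32 / 3.1672 = 0.1010, so n = 0.1010 − 0.092 = 0.0090.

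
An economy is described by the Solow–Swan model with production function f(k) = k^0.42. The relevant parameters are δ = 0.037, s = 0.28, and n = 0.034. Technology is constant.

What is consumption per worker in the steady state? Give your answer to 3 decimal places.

Steady state requires s·f(k) = (n + δ)·k, i.e. s·k^α = (n + δ)·k.
Rearranging, k^(1−α) = s / (n + δ).
k^0.58 = 0.28 / (0.034 + 0.037) = 0.28 / 0.071 = 3.9437
k* = 3.9437^(1/0.58) ≈ 10.6517
y* = (k*)^α = 10.6517^0.42 ≈ 2.7009
c* = (1 − s)·y* = (1 − 0.28) × 2.7009 ≈ 1.9446

c* = 1.945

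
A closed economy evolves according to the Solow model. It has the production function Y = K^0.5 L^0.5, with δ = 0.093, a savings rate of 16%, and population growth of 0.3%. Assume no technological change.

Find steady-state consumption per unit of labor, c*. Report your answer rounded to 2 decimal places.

At the steady state, Δk = 0, so s·k^α = (n + δ)·k.
Dividing both sides by k: k^(1−α) = s / (n + δ).
k^0.5 = 0.16 / (0.003 + 0.093) = 0.16 / 0.096 = 1.6667
k* = 1.6667^(1/0.5) ≈ 2.7779
y* = (k*)^α = 2.7779^0.5 ≈ 1.6667
c* = (1 − s)·y* = (1 − 0.16) × 1.6667 ≈ 1.4000

c* = 1.40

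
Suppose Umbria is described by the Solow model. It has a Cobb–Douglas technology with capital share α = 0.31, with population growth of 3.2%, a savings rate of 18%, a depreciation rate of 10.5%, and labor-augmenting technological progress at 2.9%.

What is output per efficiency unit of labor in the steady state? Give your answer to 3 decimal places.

y* = 1.037

Steady state requires s·f(k) = (n + g + δ)·k, i.e. s·k^α = (n + g + δ)·k.
Rearranging, k^(1−α) = s / (n + g + δ).
k^0.69 = 0.18 / (0.032 + 0.029 + 0.105) = 0.18 / 0.166 = 1.0843
k* = 1.0843^(1/0.69) ≈ 1.1245
y* = (k*)^α = 1.1245^0.31 ≈ 1.0370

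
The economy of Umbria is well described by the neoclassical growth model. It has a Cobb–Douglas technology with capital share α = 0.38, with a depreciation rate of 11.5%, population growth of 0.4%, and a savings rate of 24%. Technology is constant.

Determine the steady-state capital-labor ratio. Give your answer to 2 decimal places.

In steady state, investment equals break-even investment: s·k^α = (n + δ)·k.
Rearranging, k^(1−α) = s / (n + δ).
k^0.62 = 0.24 / (0.004 + 0.115) = 0.24 / 0.119 = 2.0168
k* = 2.0168^(1/0.62) ≈ 3.1002

k* ≈ 3.10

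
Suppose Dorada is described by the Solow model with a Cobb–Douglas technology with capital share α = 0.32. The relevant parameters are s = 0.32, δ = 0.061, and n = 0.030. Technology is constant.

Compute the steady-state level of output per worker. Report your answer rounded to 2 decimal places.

Steady state requires s·f(k) = (n + δ)·k, i.e. s·k^α = (n + δ)·k.
Rearranging, k^(1−α) = s / (n + δ).
k^0.68 = 0.32 / (0.030 + 0.061) = 0.32 / 0.091 = 3.5165
k* = 3.5165^(1/0.68) ≈ 6.3548
y* = (k*)^α = 6.3548^0.32 ≈ 1.8071

y* = 1.81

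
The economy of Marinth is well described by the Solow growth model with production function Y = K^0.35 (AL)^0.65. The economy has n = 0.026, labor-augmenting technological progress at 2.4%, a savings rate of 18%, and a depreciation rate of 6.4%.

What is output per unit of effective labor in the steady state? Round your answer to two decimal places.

y* ≈ 1.28

In steady state, investment equals break-even investment: s·k^α = (n + g + δ)·k.
Rearranging, k^(1−α) = s / (n + g + δ).
k^0.65 = 0.18 / (0.026 + 0.024 + 0.064) = 0.18 / 0.114 = 1.5789
k* = 1.5789^(1/0.65) ≈ 2.0191
y* = (k*)^α = 2.0191^0.35 ≈ 1.2788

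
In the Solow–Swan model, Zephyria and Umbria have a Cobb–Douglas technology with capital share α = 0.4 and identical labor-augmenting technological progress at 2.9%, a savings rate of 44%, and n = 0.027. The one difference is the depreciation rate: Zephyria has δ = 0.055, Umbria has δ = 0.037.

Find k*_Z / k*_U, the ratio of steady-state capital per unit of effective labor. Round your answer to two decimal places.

Steady-state k* = [s/(n + g + δ)]^(1/(1−α)), so the ratio is [ (s_Z/(n + g + δ)_Z) / (s_U/(n + g + δ)_U) ]^1.6667.
s_Z/(n + g + δ)_Z = 0.44/0.111 = 3.9640; s_U/(n + g + δ)_U = 0.44/0.093 = 4.7312.
Ratio = (3.9640/4.7312)^1.6667 = 0.8378^1.6667 ≈ 0.7446

ratio ≈ 0.74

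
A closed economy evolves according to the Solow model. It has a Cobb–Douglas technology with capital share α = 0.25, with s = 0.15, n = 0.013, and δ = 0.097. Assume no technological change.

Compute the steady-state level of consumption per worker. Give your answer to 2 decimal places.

c* = 0.94

Steady state requires s·f(k) = (n + δ)·k, i.e. s·k^α = (n + δ)·k.
Dividing both sides by k: k^(1−α) = s / (n + δ).
k^0.75 = 0.15 / (0.013 + 0.097) = 0.15 / 0.110 = 1.3636
k* = 1.3636^(1/0.75) ≈ 1.5121
y* = (k*)^α = 1.5121^0.25 ≈ 1.1089
c* = (1 − s)·y* = (1 − 0.15) × 1.1089 ≈ 0.9426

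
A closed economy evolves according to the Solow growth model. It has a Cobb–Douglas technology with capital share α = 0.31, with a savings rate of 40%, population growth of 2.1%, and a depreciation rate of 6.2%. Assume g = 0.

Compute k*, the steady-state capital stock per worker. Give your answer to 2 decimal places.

At the steady state, Δk = 0, so s·k^α = (n + δ)·k.
Dividing both sides by k: k^(1−α) = s / (n + δ).
k^0.69 = 0.40 / (0.021 + 0.062) = 0.40 / 0.083 = 4.8193
k* = 4.8193^(1/0.69) ≈ 9.7686

k* ≈ 9.77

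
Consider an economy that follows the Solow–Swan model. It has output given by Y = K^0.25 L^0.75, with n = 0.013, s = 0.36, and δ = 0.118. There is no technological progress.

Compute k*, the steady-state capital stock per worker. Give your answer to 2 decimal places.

k* ≈ 3.85

In steady state, investment equals break-even investment: s·k^α = (n + δ)·k.
Rearranging, k^(1−α) = s / (n + δ).
k^0.75 = 0.36 / (0.013 + 0.118) = 0.36 / 0.131 = 2.7481
k* = 2.7481^(1/0.75) ≈ 3.8493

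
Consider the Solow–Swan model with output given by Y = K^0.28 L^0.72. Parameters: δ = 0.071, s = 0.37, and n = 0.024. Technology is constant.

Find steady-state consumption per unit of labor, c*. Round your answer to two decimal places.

At the steady state, Δk = 0, so s·k^α = (n + δ)·k.
Dividing both sides by k: k^(1−α) = s / (n + δ).
k^0.72 = 0.37 / (0.024 + 0.071) = 0.37 / 0.095 = 3.8947
k* = 3.8947^(1/0.72) ≈ 6.6085
y* = (k*)^α = 6.6085^0.28 ≈ 1.6968
c* = (1 − s)·y* = (1 − 0.37) × 1.6968 ≈ 1.0690

c* = 1.07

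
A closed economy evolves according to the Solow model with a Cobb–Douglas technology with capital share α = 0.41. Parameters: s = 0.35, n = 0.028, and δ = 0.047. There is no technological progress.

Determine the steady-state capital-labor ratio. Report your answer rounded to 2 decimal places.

At the steady state, Δk = 0, so s·k^α = (n + δ)·k.
Dividing both sides by k: k^(1−α) = s / (n + δ).
k^0.59 = 0.35 / (0.028 + 0.047) = 0.35 / 0.075 = 4.6667
k* = 4.6667^(1/0.59) ≈ 13.6118

k* ≈ 13.61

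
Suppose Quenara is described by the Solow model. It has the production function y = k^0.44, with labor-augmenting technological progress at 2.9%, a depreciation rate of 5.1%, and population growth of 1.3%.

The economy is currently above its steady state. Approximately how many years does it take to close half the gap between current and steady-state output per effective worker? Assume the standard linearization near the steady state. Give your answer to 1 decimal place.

half-life ≈ 13.3 years

Near the steady state the convergence rate is λ = (1 − α)(n + g + δ).
λ = (1 − 0.44) × 0.093 = 0.56 × 0.093 = 0.05208
Half-life = ln 2 / λ = 0.6931 / 0.05208 ≈ 13.31 years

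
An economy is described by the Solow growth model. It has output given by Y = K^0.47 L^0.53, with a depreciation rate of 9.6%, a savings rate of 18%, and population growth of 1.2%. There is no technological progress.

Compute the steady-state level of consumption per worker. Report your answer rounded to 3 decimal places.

Steady state requires s·f(k) = (n + δ)·k, i.e. s·k^α = (n + δ)·k.
Rearranging, k^(1−α) = s / (n + δ).
k^0.53 = 0.18 / (0.012 + 0.096) = 0.18 / 0.108 = 1.6667
k* = 1.6667^(1/0.53) ≈ 2.6218
y* = (k*)^α = 2.6218^0.47 ≈ 1.5730
c* = (1 − s)·y* = (1 − 0.18) × 1.5730 ≈ 1.2899

c* ≈ 1.290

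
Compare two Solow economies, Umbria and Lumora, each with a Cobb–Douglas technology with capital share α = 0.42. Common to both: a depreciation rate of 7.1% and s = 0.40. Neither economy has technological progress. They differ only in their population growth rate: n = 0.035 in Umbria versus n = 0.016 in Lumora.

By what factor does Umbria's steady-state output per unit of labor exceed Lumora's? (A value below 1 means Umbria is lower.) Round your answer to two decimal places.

ratio ≈ 0.87

Steady-state y* = [s/(n + δ)]^(α/(1−α)), so the ratio is [ (s_U/(n + δ)_U) / (s_L/(n + δ)_L) ]^0.7241.
s_U/(n + δ)_U = 0.40/0.106 = 3.7736; s_L/(n + δ)_L = 0.40/0.087 = 4.5977.
Ratio = (3.7736/4.5977)^0.7241 = 0.8208^0.7241 ≈ 0.8668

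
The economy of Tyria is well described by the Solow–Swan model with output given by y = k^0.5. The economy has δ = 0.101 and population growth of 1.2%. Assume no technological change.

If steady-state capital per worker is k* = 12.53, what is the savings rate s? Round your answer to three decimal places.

Steady state requires s·f(k) = (n + δ)·k, i.e. s·k^α = (n + δ)·k.
So s / (n + δ) = (k*)^(1−α) = 12.53^0.5 = 3.5398.
Therefore s = 3.5398 × (n + δ) = 3.5398 × 0.113 = 0.4000.

s ≈ 0.400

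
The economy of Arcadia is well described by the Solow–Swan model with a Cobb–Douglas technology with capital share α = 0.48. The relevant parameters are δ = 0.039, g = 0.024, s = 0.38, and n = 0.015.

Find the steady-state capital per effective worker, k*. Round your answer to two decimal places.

k* = 21.01

At the steady state, Δk = 0, so s·k^α = (n + g + δ)·k.
Dividing both sides by k: k^(1−α) = s / (n + g + δ).
k^0.52 = 0.38 / (0.015 + 0.024 + 0.039) = 0.38 / 0.078 = 4.8718
k* = 4.8718^(1/0.52) ≈ 21.0126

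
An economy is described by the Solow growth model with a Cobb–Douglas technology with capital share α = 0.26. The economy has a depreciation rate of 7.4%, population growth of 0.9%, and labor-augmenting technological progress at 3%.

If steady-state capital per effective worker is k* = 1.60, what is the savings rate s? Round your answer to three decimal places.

s ≈ 0.160

In steady state, investment equals break-even investment: s·k^α = (n + g + δ)·k.
So s / (n + g + δ) = (k*)^(1−α) = 1.60^0.74 = 1.4160.
Therefore s = 1.4160 × (n + g + δ) = 1.4160 × 0.113 = 0.1600.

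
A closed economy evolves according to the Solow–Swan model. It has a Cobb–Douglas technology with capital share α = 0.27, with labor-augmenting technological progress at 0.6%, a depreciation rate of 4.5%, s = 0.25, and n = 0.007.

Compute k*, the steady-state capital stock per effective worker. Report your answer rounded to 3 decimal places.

Steady state requires s·f(k) = (n + g + δ)·k, i.e. s·k^α = (n + g + δ)·k.
Rearranging, k^(1−α) = s / (n + g + δ).
k^0.73 = 0.25 / (0.007 + 0.006 + 0.045) = 0.25 / 0.058 = 4.3103
k* = 4.3103^(1/0.73) ≈ 7.3993

k* ≈ 7.399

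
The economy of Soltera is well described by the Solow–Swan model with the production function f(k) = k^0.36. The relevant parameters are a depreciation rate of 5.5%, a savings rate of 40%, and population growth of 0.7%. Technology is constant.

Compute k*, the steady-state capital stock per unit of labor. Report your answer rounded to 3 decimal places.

k* ≈ 18.412

Steady state requires s·f(k) = (n + δ)·k, i.e. s·k^α = (n + δ)·k.
Rearranging, k^(1−α) = s / (n + δ).
k^0.64 = 0.40 / (0.007 + 0.055) = 0.40 / 0.062 = 6.4516
k* = 6.4516^(1/0.64) ≈ 18.4122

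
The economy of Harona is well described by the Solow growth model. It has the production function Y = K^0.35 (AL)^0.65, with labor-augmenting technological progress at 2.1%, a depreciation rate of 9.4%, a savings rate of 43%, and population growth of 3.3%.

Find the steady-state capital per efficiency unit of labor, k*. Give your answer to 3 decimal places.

At the steady state, Δk = 0, so s·k^α = (n + g + δ)·k.
Dividing both sides by k: k^(1−α) = s / (n + g + δ).
k^0.65 = 0.43 / (0.033 + 0.021 + 0.094) = 0.43 / 0.148 = 2.9054
k* = 2.9054^(1/0.65) ≈ 5.1597

k* ≈ 5.160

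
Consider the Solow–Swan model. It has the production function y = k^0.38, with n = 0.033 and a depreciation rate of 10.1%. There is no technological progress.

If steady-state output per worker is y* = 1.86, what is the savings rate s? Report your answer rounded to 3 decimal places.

s ≈ 0.369

At the steady state, Δk = 0, so s·k^α = (n + δ)·k.
Since y* = [s/(n + δ)]^(α/(1−α)), we have s/(n + δ) = (y*)^((1−α)/α) = 1.86^1.6316 = 2.7526.
Therefore s = 2.7526 × (n + δ) = 2.7526 × 0.134 = 0.3688.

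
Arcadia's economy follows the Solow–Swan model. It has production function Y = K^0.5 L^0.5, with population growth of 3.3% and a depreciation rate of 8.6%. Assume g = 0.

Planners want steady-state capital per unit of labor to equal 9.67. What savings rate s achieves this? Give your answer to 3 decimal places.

In steady state, investment equals break-even investment: s·k^α = (n + δ)·k.
So s / (n + δ) = (k*)^(1−α) = 9.67^0.5 = 3.1097.
Therefore s = 3.1097 × (n + δ) = 3.1097 × 0.119 = 0.3701.

s ≈ 0.370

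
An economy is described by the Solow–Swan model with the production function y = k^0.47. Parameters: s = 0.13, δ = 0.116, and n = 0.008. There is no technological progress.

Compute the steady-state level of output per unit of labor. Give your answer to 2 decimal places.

y* = 1.04

In steady state, investment equals break-even investment: s·k^α = (n + δ)·k.
Dividing both sides by k: k^(1−α) = s / (n + δ).
k^0.53 = 0.13 / (0.008 + 0.116) = 0.13 / 0.124 = 1.0484
k* = 1.0484^(1/0.53) ≈ 1.0933
y* = (k*)^α = 1.0933^0.47 ≈ 1.0428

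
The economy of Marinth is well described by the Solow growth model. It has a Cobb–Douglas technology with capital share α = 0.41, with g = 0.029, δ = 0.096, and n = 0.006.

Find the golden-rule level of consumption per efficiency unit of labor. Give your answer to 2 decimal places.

At the golden rule, f'(k) = n + g + δ, so α·k^(α−1) = n + g + δ and k_gold = (α/(n + g + δ))^(1/(1−α)).
k_gold = (0.41/0.131)^(1/0.59) = 3.1298^1.6949 ≈ 6.9159
c_gold = f(k_gold) − (n + g + δ)·k_gold = 2.2097 − 0.131×6.9159 ≈ 1.3037

c_gold ≈ 1.30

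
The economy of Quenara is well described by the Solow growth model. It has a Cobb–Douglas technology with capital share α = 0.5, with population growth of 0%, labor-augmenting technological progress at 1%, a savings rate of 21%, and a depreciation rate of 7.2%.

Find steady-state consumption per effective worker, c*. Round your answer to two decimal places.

c* = 2.02

At the steady state, Δk = 0, so s·k^α = (n + g + δ)·k.
Dividing both sides by k: k^(1−α) = s / (n + g + δ).
k^0.5 = 0.21 / (0.000 + 0.010 + 0.072) = 0.21 / 0.082 = 2.5610
k* = 2.5610^(1/0.5) ≈ 6.5587
y* = (k*)^α = 6.5587^0.5 ≈ 2.5610
c* = (1 − s)·y* = (1 − 0.21) × 2.5610 ≈ 2.0232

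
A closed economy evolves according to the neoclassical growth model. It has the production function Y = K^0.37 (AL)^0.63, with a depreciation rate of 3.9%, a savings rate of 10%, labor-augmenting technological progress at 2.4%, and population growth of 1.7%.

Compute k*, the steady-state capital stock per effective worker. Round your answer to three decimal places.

Steady state requires s·f(k) = (n + g + δ)·k, i.e. s·k^α = (n + g + δ)·k.
Rearranging, k^(1−α) = s / (n + g + δ).
k^0.63 = 0.10 / (0.017 + 0.024 + 0.039) = 0.10 / 0.080 = 1.2500
k* = 1.2500^(1/0.63) ≈ 1.4250

k* ≈ 1.425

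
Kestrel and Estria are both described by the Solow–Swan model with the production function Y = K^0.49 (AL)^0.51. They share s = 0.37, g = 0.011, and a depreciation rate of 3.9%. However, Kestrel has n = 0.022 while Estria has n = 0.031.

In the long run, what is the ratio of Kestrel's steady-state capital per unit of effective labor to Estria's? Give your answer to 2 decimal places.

Steady-state k* = [s/(n + g + δ)]^(1/(1−α)), so the ratio is [ (s_K/(n + g + δ)_K) / (s_E/(n + g + δ)_E) ]^1.9608.
s_K/(n + g + δ)_K = 0.37/0.072 = 5.1389; s_E/(n + g + δ)_E = 0.37/0.081 = 4.5679.
Ratio = (5.1389/4.5679)^1.9608 = 1.1250^1.9608 ≈ 1.2598

k*_K / k*_E ≈ 1.26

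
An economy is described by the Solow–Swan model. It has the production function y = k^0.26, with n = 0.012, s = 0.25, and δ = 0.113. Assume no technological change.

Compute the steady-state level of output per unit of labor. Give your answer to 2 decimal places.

In steady state, investment equals break-even investment: s·k^α = (n + δ)·k.
Dividing both sides by k: k^(1−α) = s / (n + δ).
k^0.74 = 0.25 / (0.012 + 0.113) = 0.25 / 0.125 = 2.0000
k* = 2.0000^(1/0.74) ≈ 2.5515
y* = (k*)^α = 2.5515^0.26 ≈ 1.2758

y* ≈ 1.28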